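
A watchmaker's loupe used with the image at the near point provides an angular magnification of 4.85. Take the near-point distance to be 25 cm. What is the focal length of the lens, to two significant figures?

6.5 cm

For the image at the near point, M = 1 + D/f.
f = D/(M - 1) = 25/(4.85 - 1) = 6.494 cm.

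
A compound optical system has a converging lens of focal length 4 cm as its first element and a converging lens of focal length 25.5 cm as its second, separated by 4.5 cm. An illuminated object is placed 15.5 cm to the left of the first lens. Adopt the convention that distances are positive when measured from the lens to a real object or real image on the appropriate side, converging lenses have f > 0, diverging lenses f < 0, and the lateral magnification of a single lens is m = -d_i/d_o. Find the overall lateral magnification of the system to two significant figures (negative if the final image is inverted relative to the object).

-0.34

Applying the thin-lens equation to the first lens, 1/4 = 1/15.5 + 1/d_i1, which gives d_i1 = 5.391 cm.
Its lateral magnification is m_1 = -d_i1/d_o1 = -(5.391)/15.5 = -0.3478.
Since 5.391 cm > 4.5 cm, the first image lies past the second lens and serves as a virtual object: d_o2 = L - d_i1 = -0.891 cm.
Applying the thin-lens equation again with f_2 = 25.5 cm and d_o2 = -0.891 cm gives d_i2 = 0.861 cm.
m_2 = -(0.861)/(-0.891) = 0.9662.
The system's lateral magnification is m_1 m_2 = (-0.3478)(0.9662) = -0.3361.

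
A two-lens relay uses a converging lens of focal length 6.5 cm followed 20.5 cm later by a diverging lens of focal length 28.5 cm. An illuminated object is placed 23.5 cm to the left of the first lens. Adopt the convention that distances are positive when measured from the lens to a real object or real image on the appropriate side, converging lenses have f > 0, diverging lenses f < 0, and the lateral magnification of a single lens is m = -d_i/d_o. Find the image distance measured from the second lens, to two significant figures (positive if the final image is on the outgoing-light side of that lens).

-8.2 cm

Lens 1: 1/d_i1 = 1/f_1 - 1/d_o1 = 1/6.5 - 1/23.5 = 0.11129 cm^-1, so d_i1 = 8.985 cm.
Object distance for lens 2: d_o2 = 20.5 - 8.985 = 11.515 cm.
Lens 2: 1/d_i2 = 1/f_2 - 1/d_o2 = 1/(-28.5) - 1/(11.515) = -0.12193 cm^-1, so d_i2 = -8.201 cm.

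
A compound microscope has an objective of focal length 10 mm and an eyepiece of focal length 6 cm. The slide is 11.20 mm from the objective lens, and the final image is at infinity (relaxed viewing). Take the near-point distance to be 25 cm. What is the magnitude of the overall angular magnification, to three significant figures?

34.7

Convert to cm: f_obj = 10 mm = 1 cm; d_o = 11.20 mm = 1.12 cm.
Objective: 1/d_i = 1/f_obj - 1/d_o = 1/1 - 1/1.12 = 0.10714 cm^-1, so d_i = 9.333 cm.
m_obj = -d_i/d_o = -9.333/1.12 = -8.333.
Eyepiece angular magnification (image at infinity): M_eye = D/f_e = 25/6 = 4.167.
Overall M = m_obj x M_eye = (-8.333)(4.167) = -34.72.
|M| = 34.72.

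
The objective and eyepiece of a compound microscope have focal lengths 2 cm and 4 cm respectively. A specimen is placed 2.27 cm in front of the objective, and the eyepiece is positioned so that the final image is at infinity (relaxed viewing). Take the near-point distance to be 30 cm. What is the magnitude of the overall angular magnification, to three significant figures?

55.6

Objective: 1/d_i = 1/f_obj - 1/d_o = 1/2 - 1/2.27 = 0.05947 cm^-1, so d_i = 16.815 cm.
m_obj = -d_i/d_o = -16.815/2.27 = -7.407.
Eyepiece angular magnification (image at infinity): M_eye = D/f_e = 30/4 = 7.500.
Overall M = m_obj x M_eye = (-7.407)(7.500) = -55.56.
|M| = 55.56.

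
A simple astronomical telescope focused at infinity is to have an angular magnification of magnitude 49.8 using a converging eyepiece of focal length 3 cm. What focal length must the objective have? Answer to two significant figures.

150 cm

|M| = f_obj/|f_eye|, so f_obj = |M| x |f_eye| = 49.8 x 3 = 149.400 cm.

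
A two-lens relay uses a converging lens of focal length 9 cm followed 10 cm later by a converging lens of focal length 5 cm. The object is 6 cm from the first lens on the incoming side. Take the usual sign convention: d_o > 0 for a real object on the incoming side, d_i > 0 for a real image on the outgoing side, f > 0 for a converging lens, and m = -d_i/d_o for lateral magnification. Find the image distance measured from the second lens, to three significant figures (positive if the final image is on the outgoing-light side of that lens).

Applying the thin-lens equation to the first lens, 1/9 = 1/6 + 1/d_i1, which gives d_i1 = -18.000 cm.
The intermediate image is virtual, 18.000 cm to the left of lens 1, so d_o2 = L - d_i1 = 10 - (-18.000) = 28.000 cm.
Applying the thin-lens equation again with f_2 = 5 cm and d_o2 = 28.000 cm gives d_i2 = 6.087 cm.

6.09 cm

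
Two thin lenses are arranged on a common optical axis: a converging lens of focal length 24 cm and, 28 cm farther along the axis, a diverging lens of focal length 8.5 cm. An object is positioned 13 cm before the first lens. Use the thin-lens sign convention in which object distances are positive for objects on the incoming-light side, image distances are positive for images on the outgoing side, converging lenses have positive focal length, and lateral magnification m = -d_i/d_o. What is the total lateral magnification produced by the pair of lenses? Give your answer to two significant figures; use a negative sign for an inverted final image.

Lens 1: 1/d_i1 = 1/f_1 - 1/d_o1 = 1/24 - 1/13 = -0.03526 cm^-1, so d_i1 = -28.364 cm.
m_1 = -(-28.364)/13 = 2.1818.
With d_i1 < 0 the first image is virtual and lies on the object side; the object distance for lens 2 is d_o2 = 28 - (-28.364) = 56.364 cm.
Lens 2: 1/d_i2 = 1/f_2 - 1/d_o2 = 1/(-8.5) - 1/(56.364) = -0.13539 cm^-1, so d_i2 = -7.386 cm.
m_2 = -(-7.386)/(56.364) = 0.1310.
Overall magnification: m = m_1 m_2 = 0.2859.

0.29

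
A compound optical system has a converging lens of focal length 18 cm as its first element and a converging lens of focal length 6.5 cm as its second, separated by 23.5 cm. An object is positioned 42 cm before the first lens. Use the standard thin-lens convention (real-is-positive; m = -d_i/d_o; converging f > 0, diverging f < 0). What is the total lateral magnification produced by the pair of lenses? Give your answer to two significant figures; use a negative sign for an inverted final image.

Applying the thin-lens equation to the first lens, 1/18 = 1/42 + 1/d_i1, which gives d_i1 = 31.500 cm.
Its lateral magnification is m_1 = -d_i1/d_o1 = -(31.500)/42 = -0.7500.
This image would form 31.500 cm past lens 1, i.e. 8.000 cm beyond lens 2, so it is a virtual object for lens 2: d_o2 = 23.5 - 31.500 = -8.000 cm.
Applying the thin-lens equation again with f_2 = 6.5 cm and d_o2 = -8.000 cm gives d_i2 = 3.586 cm.
m_2 = -(3.586)/(-8.000) = 0.4483.
Total m = m_1 x m_2 = (-0.7500)(0.4483) = -0.3362.

-0.34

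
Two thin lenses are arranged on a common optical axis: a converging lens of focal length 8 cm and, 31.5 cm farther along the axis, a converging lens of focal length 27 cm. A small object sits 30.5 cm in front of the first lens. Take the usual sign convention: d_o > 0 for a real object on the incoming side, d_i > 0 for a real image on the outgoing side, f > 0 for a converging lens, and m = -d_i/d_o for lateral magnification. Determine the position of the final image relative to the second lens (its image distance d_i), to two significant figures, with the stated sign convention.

First lens: d_i1 = 1/(1/8 - 1/30.5) = 10.844 cm.
That image sits 20.656 cm in front of the second lens, so d_o2 = 20.656 cm.
Second lens: d_i2 = 1/(1/27 - 1/(20.656)) = -87.904 cm.

-88 cm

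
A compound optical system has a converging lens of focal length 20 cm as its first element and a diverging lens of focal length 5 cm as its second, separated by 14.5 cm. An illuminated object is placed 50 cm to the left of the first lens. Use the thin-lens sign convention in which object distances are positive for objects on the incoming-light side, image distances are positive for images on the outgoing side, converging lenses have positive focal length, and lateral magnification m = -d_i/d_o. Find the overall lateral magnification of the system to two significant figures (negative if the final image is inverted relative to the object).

0.24

Applying the thin-lens equation to the first lens, 1/20 = 1/50 + 1/d_i1, which gives d_i1 = 33.333 cm.
Its lateral magnification is m_1 = -d_i1/d_o1 = -(33.333)/50 = -0.6667.
This image would form 33.333 cm past lens 1, i.e. 18.833 cm beyond lens 2, so it is a virtual object for lens 2: d_o2 = 14.5 - 33.333 = -18.833 cm.
Applying the thin-lens equation again with f_2 = -5 cm and d_o2 = -18.833 cm gives d_i2 = -6.807 cm.
m_2 = -(-6.807)/(-18.833) = -0.3614.
Overall magnification: m = m_1 m_2 = 0.2410.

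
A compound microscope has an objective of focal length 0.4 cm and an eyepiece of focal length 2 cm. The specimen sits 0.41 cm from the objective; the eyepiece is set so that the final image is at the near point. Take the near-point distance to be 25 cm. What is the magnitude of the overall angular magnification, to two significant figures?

540

Objective: 1/d_i = 1/f_obj - 1/d_o = 1/0.4 - 1/0.41 = 0.06098 cm^-1, so d_i = 16.400 cm.
m_obj = -d_i/d_o = -16.400/0.41 = -40.000.
Eyepiece angular magnification (image at near point): M_eye = 1 + D/f_e = 1 + 25/2 = 13.500.
Overall M = m_obj x M_eye = (-40.000)(13.500) = -540.00.
|M| = 540.00.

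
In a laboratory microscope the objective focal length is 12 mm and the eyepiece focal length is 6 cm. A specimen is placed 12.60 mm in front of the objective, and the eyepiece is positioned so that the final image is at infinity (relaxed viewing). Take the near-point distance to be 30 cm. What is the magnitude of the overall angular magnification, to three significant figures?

100

Convert to cm: f_obj = 12 mm = 1.2 cm; d_o = 12.60 mm = 1.26 cm.
Objective: 1/d_i = 1/f_obj - 1/d_o = 1/1.2 - 1/1.26 = 0.03968 cm^-1, so d_i = 25.200 cm.
m_obj = -d_i/d_o = -25.200/1.26 = -20.000.
Eyepiece angular magnification (image at infinity): M_eye = D/f_e = 30/6 = 5.000.
Overall M = m_obj x M_eye = (-20.000)(5.000) = -100.00.
|M| = 100.00.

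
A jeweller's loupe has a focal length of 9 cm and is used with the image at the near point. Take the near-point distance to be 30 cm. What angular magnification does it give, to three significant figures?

M = 1 + D/f = 1 + 30/9 = 4.333.

4.33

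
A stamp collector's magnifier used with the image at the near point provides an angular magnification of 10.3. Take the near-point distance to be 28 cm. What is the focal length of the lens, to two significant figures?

3.0 cm

For the image at the near point, M = 1 + D/f.
f = D/(M - 1) = 28/(10.3 - 1) = 3.011 cm.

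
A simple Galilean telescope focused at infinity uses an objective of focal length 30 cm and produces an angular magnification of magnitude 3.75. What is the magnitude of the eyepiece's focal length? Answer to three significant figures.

|M| = f_obj/|f_eye|, so |f_eye| = f_obj/|M| = 30/3.75 = 8.000 cm.
(The eyepiece is diverging, so its signed focal length is -8.000 cm.)

8.00 cm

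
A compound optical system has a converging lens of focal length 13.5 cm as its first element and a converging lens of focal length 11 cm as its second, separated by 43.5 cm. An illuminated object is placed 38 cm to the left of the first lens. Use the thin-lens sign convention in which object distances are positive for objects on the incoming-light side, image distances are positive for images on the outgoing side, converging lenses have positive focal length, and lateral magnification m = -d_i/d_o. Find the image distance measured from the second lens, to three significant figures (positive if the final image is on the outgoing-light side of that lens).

Lens 1: 1/d_i1 = 1/f_1 - 1/d_o1 = 1/13.5 - 1/38 = 0.04776 cm^-1, so d_i1 = 20.939 cm.
That image sits 22.561 cm in front of the second lens, so d_o2 = 22.561 cm.
Lens 2: 1/d_i2 = 1/f_2 - 1/d_o2 = 1/11 - 1/(22.561) = 0.04659 cm^-1, so d_i2 = 21.466 cm.

21.5 cm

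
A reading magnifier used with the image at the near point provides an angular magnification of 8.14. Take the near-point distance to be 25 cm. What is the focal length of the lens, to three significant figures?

3.50 cm

For the image at the near point, M = 1 + D/f.
f = D/(M - 1) = 25/(8.14 - 1) = 3.501 cm.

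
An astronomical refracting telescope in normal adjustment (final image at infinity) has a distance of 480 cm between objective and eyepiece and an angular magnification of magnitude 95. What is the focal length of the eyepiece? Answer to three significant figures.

In normal adjustment the tube length equals f_obj + f_eye and |M| = f_obj/f_eye.
So f_obj = 95 f_eye and 95 f_eye + f_eye = 480 cm, giving f_eye = 480/96 = 5.000 cm and f_obj = 475.000 cm.

5.00 cm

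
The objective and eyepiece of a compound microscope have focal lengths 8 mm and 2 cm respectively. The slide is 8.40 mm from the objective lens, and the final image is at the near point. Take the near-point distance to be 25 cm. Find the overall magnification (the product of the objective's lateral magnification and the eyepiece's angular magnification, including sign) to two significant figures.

-270

Convert to cm: f_obj = 8 mm = 0.8 cm; d_o = 8.40 mm = 0.84 cm.
Objective: 1/d_i = 1/f_obj - 1/d_o = 1/0.8 - 1/0.84 = 0.05952 cm^-1, so d_i = 16.800 cm.
m_obj = -d_i/d_o = -16.800/0.84 = -20.000.
Eyepiece angular magnification (image at near point): M_eye = 1 + D/f_e = 1 + 25/2 = 13.500.
Overall M = m_obj x M_eye = (-20.000)(13.500) = -270.00.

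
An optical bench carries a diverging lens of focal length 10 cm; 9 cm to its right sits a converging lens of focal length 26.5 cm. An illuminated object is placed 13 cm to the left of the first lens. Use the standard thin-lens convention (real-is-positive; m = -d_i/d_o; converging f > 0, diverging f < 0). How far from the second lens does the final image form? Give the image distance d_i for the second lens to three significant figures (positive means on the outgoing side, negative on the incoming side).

-32.8 cm

First lens: d_i1 = 1/(1/(-10) - 1/13) = -5.652 cm.
With d_i1 < 0 the first image is virtual and lies on the object side; the object distance for lens 2 is d_o2 = 9 - (-5.652) = 14.652 cm.
Second lens: d_i2 = 1/(1/26.5 - 1/(14.652)) = -32.772 cm.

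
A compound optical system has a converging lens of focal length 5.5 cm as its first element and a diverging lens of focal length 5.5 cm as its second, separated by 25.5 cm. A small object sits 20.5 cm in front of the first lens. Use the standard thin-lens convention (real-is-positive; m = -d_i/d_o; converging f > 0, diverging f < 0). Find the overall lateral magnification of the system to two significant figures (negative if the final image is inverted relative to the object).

-0.086

Applying the thin-lens equation to the first lens, 1/5.5 = 1/20.5 + 1/d_i1, which gives d_i1 = 7.517 cm.
Its lateral magnification is m_1 = -d_i1/d_o1 = -(7.517)/20.5 = -0.3667.
That image sits 17.983 cm in front of the second lens, so d_o2 = 17.983 cm.
Applying the thin-lens equation again with f_2 = -5.5 cm and d_o2 = 17.983 cm gives d_i2 = -4.212 cm.
m_2 = -(-4.212)/(17.983) = 0.2342.
Overall magnification: m = m_1 m_2 = -0.0859.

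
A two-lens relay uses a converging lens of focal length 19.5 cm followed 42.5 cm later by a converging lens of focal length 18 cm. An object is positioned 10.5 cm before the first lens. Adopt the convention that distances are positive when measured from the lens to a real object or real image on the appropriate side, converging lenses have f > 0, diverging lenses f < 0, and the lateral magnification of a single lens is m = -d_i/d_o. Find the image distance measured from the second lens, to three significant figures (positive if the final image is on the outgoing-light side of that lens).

Applying the thin-lens equation to the first lens, 1/19.5 = 1/10.5 + 1/d_i1, which gives d_i1 = -22.750 cm.
The intermediate image is virtual, 22.750 cm to the left of lens 1, so d_o2 = L - d_i1 = 42.5 - (-22.750) = 65.250 cm.
Applying the thin-lens equation again with f_2 = 18 cm and d_o2 = 65.250 cm gives d_i2 = 24.857 cm.

24.9 cm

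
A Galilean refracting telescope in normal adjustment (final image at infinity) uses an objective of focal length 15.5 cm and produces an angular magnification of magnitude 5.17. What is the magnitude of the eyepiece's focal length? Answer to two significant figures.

|M| = f_obj/|f_eye|, so |f_eye| = f_obj/|M| = 15.5/5.17 = 2.998 cm.
(The eyepiece is diverging, so its signed focal length is -2.998 cm.)

3.0 cm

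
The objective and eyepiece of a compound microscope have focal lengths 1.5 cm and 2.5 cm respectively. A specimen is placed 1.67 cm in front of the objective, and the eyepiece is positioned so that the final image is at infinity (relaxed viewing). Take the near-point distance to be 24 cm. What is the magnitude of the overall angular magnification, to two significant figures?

Objective: 1/d_i = 1/f_obj - 1/d_o = 1/1.5 - 1/1.67 = 0.06786 cm^-1, so d_i = 14.735 cm.
m_obj = -d_i/d_o = -14.735/1.67 = -8.824.
Eyepiece angular magnification (image at infinity): M_eye = D/f_e = 24/2.5 = 9.600.
Overall M = m_obj x M_eye = (-8.824)(9.600) = -84.71.
|M| = 84.71.

85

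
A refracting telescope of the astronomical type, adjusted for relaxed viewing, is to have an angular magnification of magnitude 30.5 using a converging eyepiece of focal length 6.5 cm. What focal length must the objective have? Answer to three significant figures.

|M| = f_obj/|f_eye|, so f_obj = |M| x |f_eye| = 30.5 x 6.5 = 198.250 cm.

198 cm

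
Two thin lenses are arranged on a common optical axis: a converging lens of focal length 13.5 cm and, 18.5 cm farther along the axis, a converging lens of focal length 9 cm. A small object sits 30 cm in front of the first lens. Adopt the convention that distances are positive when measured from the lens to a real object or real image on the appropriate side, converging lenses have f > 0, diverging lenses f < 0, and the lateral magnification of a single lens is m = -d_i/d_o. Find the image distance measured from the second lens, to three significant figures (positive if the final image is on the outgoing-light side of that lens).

3.62 cm

Lens 1: 1/d_i1 = 1/f_1 - 1/d_o1 = 1/13.5 - 1/30 = 0.04074 cm^-1, so d_i1 = 24.545 cm.
Since 24.545 cm > 18.5 cm, the first image lies past the second lens and serves as a virtual object: d_o2 = L - d_i1 = -6.045 cm.
Lens 2: 1/d_i2 = 1/f_2 - 1/d_o2 = 1/9 - 1/(-6.045) = 0.27652 cm^-1, so d_i2 = 3.616 cm.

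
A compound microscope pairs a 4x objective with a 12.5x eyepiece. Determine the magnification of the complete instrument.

The overall magnification of a compound microscope is the product of the objective and eyepiece magnifications:
M = M_obj x M_eye = 4 x 12.5 = 50.

50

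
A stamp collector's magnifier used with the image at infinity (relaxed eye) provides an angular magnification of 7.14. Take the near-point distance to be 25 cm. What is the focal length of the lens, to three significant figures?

For the image at infinity, M = D/f.
f = D/M = 25/7.14 = 3.501 cm.

3.50 cm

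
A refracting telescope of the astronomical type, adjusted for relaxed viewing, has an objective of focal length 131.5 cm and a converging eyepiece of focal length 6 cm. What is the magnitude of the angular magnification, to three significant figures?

|M| = f_obj/|f_eye| = 131.5/6 = 21.917.

21.9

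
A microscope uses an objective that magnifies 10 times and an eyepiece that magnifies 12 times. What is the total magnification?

120

The overall magnification of a compound microscope is the product of the objective and eyepiece magnifications:
M = M_obj x M_eye = 10 x 12 = 120.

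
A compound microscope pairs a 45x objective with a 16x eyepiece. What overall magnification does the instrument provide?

The overall magnification of a compound microscope is the product of the objective and eyepiece magnifications:
M = M_obj x M_eye = 45 x 16 = 720.

720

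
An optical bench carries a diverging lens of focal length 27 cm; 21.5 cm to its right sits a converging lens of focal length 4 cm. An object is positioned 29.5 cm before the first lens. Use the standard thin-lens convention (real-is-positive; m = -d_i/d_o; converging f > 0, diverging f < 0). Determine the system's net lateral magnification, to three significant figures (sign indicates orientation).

-0.0605

Applying the thin-lens equation to the first lens, 1/(-27) = 1/29.5 + 1/d_i1, which gives d_i1 = -14.097 cm.
Its lateral magnification is m_1 = -d_i1/d_o1 = -(-14.097)/29.5 = 0.4779.
The intermediate image is virtual, 14.097 cm to the left of lens 1, so d_o2 = L - d_i1 = 21.5 - (-14.097) = 35.597 cm.
Applying the thin-lens equation again with f_2 = 4 cm and d_o2 = 35.597 cm gives d_i2 = 4.506 cm.
m_2 = -(4.506)/(35.597) = -0.1266.
The system's lateral magnification is m_1 m_2 = (0.4779)(-0.1266) = -0.0605.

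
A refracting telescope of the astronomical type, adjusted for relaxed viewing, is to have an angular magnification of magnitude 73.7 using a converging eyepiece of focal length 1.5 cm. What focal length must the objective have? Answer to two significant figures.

110 cm

|M| = f_obj/|f_eye|, so f_obj = |M| x |f_eye| = 73.7 x 1.5 = 110.550 cm.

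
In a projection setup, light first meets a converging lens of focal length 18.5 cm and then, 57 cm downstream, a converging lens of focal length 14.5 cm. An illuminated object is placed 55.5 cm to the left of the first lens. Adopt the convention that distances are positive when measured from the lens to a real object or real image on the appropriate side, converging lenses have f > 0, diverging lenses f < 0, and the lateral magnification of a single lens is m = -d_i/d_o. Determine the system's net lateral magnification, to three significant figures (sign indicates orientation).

0.492

Applying the thin-lens equation to the first lens, 1/18.5 = 1/55.5 + 1/d_i1, which gives d_i1 = 27.750 cm.
Its lateral magnification is m_1 = -d_i1/d_o1 = -(27.750)/55.5 = -0.5000.
Object distance for lens 2: d_o2 = 57 - 27.750 = 29.250 cm.
Applying the thin-lens equation again with f_2 = 14.5 cm and d_o2 = 29.250 cm gives d_i2 = 28.754 cm.
m_2 = -(28.754)/(29.250) = -0.9831.
Total m = m_1 x m_2 = (-0.5000)(-0.9831) = 0.4915.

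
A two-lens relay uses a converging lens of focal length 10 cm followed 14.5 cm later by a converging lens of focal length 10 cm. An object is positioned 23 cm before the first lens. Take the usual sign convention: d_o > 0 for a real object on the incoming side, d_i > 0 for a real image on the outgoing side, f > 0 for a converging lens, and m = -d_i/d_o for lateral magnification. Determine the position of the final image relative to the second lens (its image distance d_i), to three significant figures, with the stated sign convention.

Lens 1: 1/d_i1 = 1/f_1 - 1/d_o1 = 1/10 - 1/23 = 0.05652 cm^-1, so d_i1 = 17.692 cm.
This image would form 17.692 cm past lens 1, i.e. 3.192 cm beyond lens 2, so it is a virtual object for lens 2: d_o2 = 14.5 - 17.692 = -3.192 cm.
Lens 2: 1/d_i2 = 1/f_2 - 1/d_o2 = 1/10 - 1/(-3.192) = 0.41325 cm^-1, so d_i2 = 2.420 cm.

2.42 cm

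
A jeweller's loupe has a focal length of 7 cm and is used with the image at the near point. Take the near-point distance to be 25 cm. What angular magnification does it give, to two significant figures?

M = 1 + D/f = 1 + 25/7 = 4.571.

4.6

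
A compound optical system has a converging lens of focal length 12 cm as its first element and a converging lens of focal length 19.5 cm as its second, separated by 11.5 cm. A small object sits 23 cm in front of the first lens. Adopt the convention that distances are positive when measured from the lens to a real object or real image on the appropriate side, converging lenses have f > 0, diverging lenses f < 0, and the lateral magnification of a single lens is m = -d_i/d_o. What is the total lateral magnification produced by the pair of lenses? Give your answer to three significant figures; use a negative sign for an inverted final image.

-0.643

First lens: d_i1 = 1/(1/12 - 1/23) = 25.091 cm.
m_1 = -(25.091)/23 = -1.0909.
Since 25.091 cm > 11.5 cm, the first image lies past the second lens and serves as a virtual object: d_o2 = L - d_i1 = -13.591 cm.
Second lens: d_i2 = 1/(1/19.5 - 1/(-13.591)) = 8.009 cm.
m_2 = -(8.009)/(-13.591) = 0.5893.
Total m = m_1 x m_2 = (-1.0909)(0.5893) = -0.6429.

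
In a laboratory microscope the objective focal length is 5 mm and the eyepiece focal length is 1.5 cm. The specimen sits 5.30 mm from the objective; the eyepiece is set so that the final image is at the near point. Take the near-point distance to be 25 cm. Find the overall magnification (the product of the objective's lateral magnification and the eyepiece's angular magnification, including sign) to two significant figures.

Convert to cm: f_obj = 5 mm = 0.5 cm; d_o = 5.30 mm = 0.53 cm.
Objective: 1/d_i = 1/f_obj - 1/d_o = 1/0.5 - 1/0.53 = 0.11321 cm^-1, so d_i = 8.833 cm.
m_obj = -d_i/d_o = -8.833/0.53 = -16.667.
Eyepiece angular magnification (image at near point): M_eye = 1 + D/f_e = 1 + 25/1.5 = 17.667.
Overall M = m_obj x M_eye = (-16.667)(17.667) = -294.44.

-290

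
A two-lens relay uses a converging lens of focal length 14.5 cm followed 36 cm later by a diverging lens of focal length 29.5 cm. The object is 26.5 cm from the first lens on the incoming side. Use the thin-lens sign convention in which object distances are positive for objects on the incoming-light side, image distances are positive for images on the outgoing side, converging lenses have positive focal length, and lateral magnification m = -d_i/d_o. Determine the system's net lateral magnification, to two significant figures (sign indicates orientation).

-1.1

Applying the thin-lens equation to the first lens, 1/14.5 = 1/26.5 + 1/d_i1, which gives d_i1 = 32.021 cm.
Its lateral magnification is m_1 = -d_i1/d_o1 = -(32.021)/26.5 = -1.2083.
Object distance for lens 2: d_o2 = 36 - 32.021 = 3.979 cm.
Applying the thin-lens equation again with f_2 = -29.5 cm and d_o2 = 3.979 cm gives d_i2 = -3.506 cm.
m_2 = -(-3.506)/(3.979) = 0.8811.
The system's lateral magnification is m_1 m_2 = (-1.2083)(0.8811) = -1.0647.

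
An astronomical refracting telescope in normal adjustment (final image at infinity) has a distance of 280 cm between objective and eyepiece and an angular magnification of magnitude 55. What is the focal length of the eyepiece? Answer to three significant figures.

5.00 cm

In normal adjustment the tube length equals f_obj + f_eye and |M| = f_obj/f_eye.
So f_obj = 55 f_eye and 55 f_eye + f_eye = 280 cm, giving f_eye = 280/56 = 5.000 cm and f_obj = 275.000 cm.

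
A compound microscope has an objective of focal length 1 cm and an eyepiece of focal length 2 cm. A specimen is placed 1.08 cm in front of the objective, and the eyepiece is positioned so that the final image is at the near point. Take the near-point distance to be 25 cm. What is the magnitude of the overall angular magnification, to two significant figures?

Objective: 1/d_i = 1/f_obj - 1/d_o = 1/1 - 1/1.08 = 0.07407 cm^-1, so d_i = 13.500 cm.
m_obj = -d_i/d_o = -13.500/1.08 = -12.500.
Eyepiece angular magnification (image at near point): M_eye = 1 + D/f_e = 1 + 25/2 = 13.500.
Overall M = m_obj x M_eye = (-12.500)(13.500) = -168.75.
|M| = 168.75.

170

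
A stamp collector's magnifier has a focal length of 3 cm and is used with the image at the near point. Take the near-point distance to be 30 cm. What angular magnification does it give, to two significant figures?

11

M = 1 + D/f = 1 + 30/3 = 11.000.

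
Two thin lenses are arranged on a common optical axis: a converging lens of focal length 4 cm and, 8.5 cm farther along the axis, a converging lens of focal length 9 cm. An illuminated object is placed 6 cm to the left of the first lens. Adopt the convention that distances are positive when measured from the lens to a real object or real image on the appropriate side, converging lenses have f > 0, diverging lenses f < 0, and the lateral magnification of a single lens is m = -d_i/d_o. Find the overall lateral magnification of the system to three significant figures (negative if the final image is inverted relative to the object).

Lens 1: 1/d_i1 = 1/f_1 - 1/d_o1 = 1/4 - 1/6 = 0.08333 cm^-1, so d_i1 = 12.000 cm.
m_1 = -(12.000)/6 = -2.0000.
This image would form 12.000 cm past lens 1, i.e. 3.500 cm beyond lens 2, so it is a virtual object for lens 2: d_o2 = 8.5 - 12.000 = -3.500 cm.
Lens 2: 1/d_i2 = 1/f_2 - 1/d_o2 = 1/9 - 1/(-3.500) = 0.39683 cm^-1, so d_i2 = 2.520 cm.
m_2 = -(2.520)/(-3.500) = 0.7200.
Total m = m_1 x m_2 = (-2.0000)(0.7200) = -1.4400.

-1.44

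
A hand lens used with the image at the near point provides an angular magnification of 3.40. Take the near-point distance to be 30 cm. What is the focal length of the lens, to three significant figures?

12.5 cm

For the image at the near point, M = 1 + D/f.
f = D/(M - 1) = 30/(3.4 - 1) = 12.500 cm.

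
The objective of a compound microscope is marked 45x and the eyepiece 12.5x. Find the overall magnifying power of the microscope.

The overall magnification of a compound microscope is the product of the objective and eyepiece magnifications:
M = M_obj x M_eye = 45 x 12.5 = 562.5.

562.5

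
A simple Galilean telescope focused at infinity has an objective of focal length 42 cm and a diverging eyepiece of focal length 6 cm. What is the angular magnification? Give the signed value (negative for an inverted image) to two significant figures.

M = -f_obj/f_eye = -42/(-6) = 7.000.

7.0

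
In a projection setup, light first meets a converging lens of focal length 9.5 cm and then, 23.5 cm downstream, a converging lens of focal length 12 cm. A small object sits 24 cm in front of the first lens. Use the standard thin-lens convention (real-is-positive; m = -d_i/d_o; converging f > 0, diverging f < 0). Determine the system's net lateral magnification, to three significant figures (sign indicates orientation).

Lens 1: 1/d_i1 = 1/f_1 - 1/d_o1 = 1/9.5 - 1/24 = 0.06360 cm^-1, so d_i1 = 15.724 cm.
m_1 = -(15.724)/24 = -0.6552.
Object distance for lens 2: d_o2 = 23.5 - 15.724 = 7.776 cm.
Lens 2: 1/d_i2 = 1/f_2 - 1/d_o2 = 1/12 - 1/(7.776) = -0.04527 cm^-1, so d_i2 = -22.090 cm.
m_2 = -(-22.090)/(7.776) = 2.8408.
Total m = m_1 x m_2 = (-0.6552)(2.8408) = -1.8612.

-1.86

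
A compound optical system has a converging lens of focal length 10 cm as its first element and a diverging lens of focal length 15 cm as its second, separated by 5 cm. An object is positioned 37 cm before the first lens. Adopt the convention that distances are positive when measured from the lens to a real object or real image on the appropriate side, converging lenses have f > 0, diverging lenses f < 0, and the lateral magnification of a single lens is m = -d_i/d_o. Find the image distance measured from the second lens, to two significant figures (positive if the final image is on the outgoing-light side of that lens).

Applying the thin-lens equation to the first lens, 1/10 = 1/37 + 1/d_i1, which gives d_i1 = 13.704 cm.
This image would form 13.704 cm past lens 1, i.e. 8.704 cm beyond lens 2, so it is a virtual object for lens 2: d_o2 = 5 - 13.704 = -8.704 cm.
Applying the thin-lens equation again with f_2 = -15 cm and d_o2 = -8.704 cm gives d_i2 = 20.735 cm.

21 cm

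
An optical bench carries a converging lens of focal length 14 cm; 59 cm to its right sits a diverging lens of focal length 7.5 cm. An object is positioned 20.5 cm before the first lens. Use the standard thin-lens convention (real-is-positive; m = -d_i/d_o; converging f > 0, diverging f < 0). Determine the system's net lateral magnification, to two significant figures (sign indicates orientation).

First lens: d_i1 = 1/(1/14 - 1/20.5) = 44.154 cm.
m_1 = -(44.154)/20.5 = -2.1538.
That image sits 14.846 cm in front of the second lens, so d_o2 = 14.846 cm.
Second lens: d_i2 = 1/(1/(-7.5) - 1/(14.846)) = -4.983 cm.
m_2 = -(-4.983)/(14.846) = 0.3356.
Overall magnification: m = m_1 m_2 = -0.7229.

-0.72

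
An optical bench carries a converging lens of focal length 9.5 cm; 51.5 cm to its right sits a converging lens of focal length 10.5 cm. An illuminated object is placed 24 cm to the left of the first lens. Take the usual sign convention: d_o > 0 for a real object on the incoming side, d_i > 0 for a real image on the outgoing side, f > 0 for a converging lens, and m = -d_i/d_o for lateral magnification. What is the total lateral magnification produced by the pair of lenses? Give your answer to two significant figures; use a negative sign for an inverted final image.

Lens 1: 1/d_i1 = 1/f_1 - 1/d_o1 = 1/9.5 - 1/24 = 0.06360 cm^-1, so d_i1 = 15.724 cm.
m_1 = -(15.724)/24 = -0.6552.
That image sits 35.776 cm in front of the second lens, so d_o2 = 35.776 cm.
Lens 2: 1/d_i2 = 1/f_2 - 1/d_o2 = 1/10.5 - 1/(35.776) = 0.06729 cm^-1, so d_i2 = 14.862 cm.
m_2 = -(14.862)/(35.776) = -0.4154.
The system's lateral magnification is m_1 m_2 = (-0.6552)(-0.4154) = 0.2722.

0.27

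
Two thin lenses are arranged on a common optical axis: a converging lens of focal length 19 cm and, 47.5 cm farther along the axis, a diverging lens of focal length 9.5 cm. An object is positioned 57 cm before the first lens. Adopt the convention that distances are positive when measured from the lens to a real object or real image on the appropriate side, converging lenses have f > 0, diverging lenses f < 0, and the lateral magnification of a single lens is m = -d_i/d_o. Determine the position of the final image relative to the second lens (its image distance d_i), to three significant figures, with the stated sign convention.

-6.33 cm

Applying the thin-lens equation to the first lens, 1/19 = 1/57 + 1/d_i1, which gives d_i1 = 28.500 cm.
The intermediate image is 28.500 cm to the right of lens 1, so d_o2 = L - d_i1 = 47.5 - 28.500 = 19.000 cm.
Applying the thin-lens equation again with f_2 = -9.5 cm and d_o2 = 19.000 cm gives d_i2 = -6.333 cm.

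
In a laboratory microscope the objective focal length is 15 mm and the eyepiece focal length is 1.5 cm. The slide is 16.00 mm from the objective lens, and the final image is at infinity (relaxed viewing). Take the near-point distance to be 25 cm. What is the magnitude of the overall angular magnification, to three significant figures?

250

Convert to cm: f_obj = 15 mm = 1.5 cm; d_o = 16.00 mm = 1.60 cm.
Objective: 1/d_i = 1/f_obj - 1/d_o = 1/1.5 - 1/1.60 = 0.04167 cm^-1, so d_i = 24.000 cm.
m_obj = -d_i/d_o = -24.000/1.60 = -15.000.
Eyepiece angular magnification (image at infinity): M_eye = D/f_e = 25/1.5 = 16.667.
Overall M = m_obj x M_eye = (-15.000)(16.667) = -250.00.
|M| = 250.00.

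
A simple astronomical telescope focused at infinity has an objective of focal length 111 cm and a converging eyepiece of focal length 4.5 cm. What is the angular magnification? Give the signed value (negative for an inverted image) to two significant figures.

M = -f_obj/f_eye = -111/(4.5) = -24.667.

-25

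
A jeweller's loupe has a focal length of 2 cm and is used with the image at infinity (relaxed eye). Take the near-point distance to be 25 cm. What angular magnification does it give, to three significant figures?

M = D/f = 25/2 = 12.500.

12.5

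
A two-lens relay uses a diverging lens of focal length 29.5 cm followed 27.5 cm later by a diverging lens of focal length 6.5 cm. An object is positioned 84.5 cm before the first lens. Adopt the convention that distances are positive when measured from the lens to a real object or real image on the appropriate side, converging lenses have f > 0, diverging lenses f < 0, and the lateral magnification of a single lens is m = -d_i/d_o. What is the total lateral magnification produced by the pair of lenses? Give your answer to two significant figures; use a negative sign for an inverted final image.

First lens: d_i1 = 1/(1/(-29.5) - 1/84.5) = -21.866 cm.
m_1 = -(-21.866)/84.5 = 0.2588.
With d_i1 < 0 the first image is virtual and lies on the object side; the object distance for lens 2 is d_o2 = 27.5 - (-21.866) = 49.366 cm.
Second lens: d_i2 = 1/(1/(-6.5) - 1/(49.366)) = -5.744 cm.
m_2 = -(-5.744)/(49.366) = 0.1163.
Total m = m_1 x m_2 = (0.2588)(0.1163) = 0.0301.

0.030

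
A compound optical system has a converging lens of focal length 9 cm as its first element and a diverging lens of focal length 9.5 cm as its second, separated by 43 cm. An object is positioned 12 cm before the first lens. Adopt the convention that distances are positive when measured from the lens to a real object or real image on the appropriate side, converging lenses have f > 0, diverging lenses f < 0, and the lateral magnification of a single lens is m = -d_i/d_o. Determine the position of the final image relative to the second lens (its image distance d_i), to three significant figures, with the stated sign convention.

-4.03 cm

Lens 1: 1/d_i1 = 1/f_1 - 1/d_o1 = 1/9 - 1/12 = 0.02778 cm^-1, so d_i1 = 36.000 cm.
That image sits 7.000 cm in front of the second lens, so d_o2 = 7.000 cm.
Lens 2: 1/d_i2 = 1/f_2 - 1/d_o2 = 1/(-9.5) - 1/(7.000) = -0.24812 cm^-1, so d_i2 = -4.030 cm.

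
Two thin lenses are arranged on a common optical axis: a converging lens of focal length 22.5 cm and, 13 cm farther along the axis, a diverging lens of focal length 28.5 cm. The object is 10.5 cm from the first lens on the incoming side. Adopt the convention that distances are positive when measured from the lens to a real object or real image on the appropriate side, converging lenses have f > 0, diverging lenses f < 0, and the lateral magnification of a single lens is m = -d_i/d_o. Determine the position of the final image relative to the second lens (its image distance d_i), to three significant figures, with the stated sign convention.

Lens 1: 1/d_i1 = 1/f_1 - 1/d_o1 = 1/22.5 - 1/10.5 = -0.05079 cm^-1, so d_i1 = -19.688 cm.
With d_i1 < 0 the first image is virtual and lies on the object side; the object distance for lens 2 is d_o2 = 13 - (-19.688) = 32.688 cm.
Lens 2: 1/d_i2 = 1/f_2 - 1/d_o2 = 1/(-28.5) - 1/(32.688) = -0.06568 cm^-1, so d_i2 = -15.225 cm.

-15.2 cm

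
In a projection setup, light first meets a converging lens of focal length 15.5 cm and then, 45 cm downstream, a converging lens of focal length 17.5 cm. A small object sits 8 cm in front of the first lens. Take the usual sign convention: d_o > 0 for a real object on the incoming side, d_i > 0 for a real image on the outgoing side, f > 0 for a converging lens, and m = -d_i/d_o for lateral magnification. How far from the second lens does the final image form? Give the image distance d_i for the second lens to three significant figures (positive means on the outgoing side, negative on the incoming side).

24.5 cm

Lens 1: 1/d_i1 = 1/f_1 - 1/d_o1 = 1/15.5 - 1/8 = -0.06048 cm^-1, so d_i1 = -16.533 cm.
The intermediate image is virtual, 16.533 cm to the left of lens 1, so d_o2 = L - d_i1 = 45 - (-16.533) = 61.533 cm.
Lens 2: 1/d_i2 = 1/f_2 - 1/d_o2 = 1/17.5 - 1/(61.533) = 0.04089 cm^-1, so d_i2 = 24.455 cm.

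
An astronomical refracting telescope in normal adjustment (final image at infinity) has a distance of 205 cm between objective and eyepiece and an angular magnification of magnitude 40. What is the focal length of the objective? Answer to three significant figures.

In normal adjustment the tube length equals f_obj + f_eye and |M| = f_obj/f_eye.
So f_obj = 40 f_eye and 40 f_eye + f_eye = 205 cm, giving f_eye = 205/41 = 5.000 cm and f_obj = 200.000 cm.

200 cm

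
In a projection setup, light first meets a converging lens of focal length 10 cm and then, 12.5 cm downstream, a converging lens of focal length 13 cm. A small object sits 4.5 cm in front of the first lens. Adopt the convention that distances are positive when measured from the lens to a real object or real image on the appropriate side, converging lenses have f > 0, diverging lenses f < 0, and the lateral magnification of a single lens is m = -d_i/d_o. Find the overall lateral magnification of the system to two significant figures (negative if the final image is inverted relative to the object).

Lens 1: 1/d_i1 = 1/f_1 - 1/d_o1 = 1/10 - 1/4.5 = -0.12222 cm^-1, so d_i1 = -8.182 cm.
m_1 = -(-8.182)/4.5 = 1.8182.
With d_i1 < 0 the first image is virtual and lies on the object side; the object distance for lens 2 is d_o2 = 12.5 - (-8.182) = 20.682 cm.
Lens 2: 1/d_i2 = 1/f_2 - 1/d_o2 = 1/13 - 1/(20.682) = 0.02857 cm^-1, so d_i2 = 35.000 cm.
m_2 = -(35.000)/(20.682) = -1.6923.
Total m = m_1 x m_2 = (1.8182)(-1.6923) = -3.0769.

-3.1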